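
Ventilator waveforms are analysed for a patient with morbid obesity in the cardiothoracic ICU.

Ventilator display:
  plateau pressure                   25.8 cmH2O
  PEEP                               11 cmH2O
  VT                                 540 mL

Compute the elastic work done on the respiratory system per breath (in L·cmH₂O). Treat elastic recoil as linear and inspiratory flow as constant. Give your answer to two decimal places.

Elastic work ≈ ½ × (Pplat − PEEP) × Vt = 0.5 × (25.8 − 11) × 0.540 L = 0.5 × 14.8 × 0.540 = 3.996 L·cmH2O.

4.00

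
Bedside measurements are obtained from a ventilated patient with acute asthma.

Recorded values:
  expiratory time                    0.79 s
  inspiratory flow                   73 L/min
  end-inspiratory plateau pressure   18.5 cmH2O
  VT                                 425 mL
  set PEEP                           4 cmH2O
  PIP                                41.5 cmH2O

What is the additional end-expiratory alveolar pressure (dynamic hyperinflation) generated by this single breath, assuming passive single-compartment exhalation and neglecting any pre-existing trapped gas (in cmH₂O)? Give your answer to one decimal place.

3.5

Flow: 73 L/min ÷ 60 = 1.2167 L/s.
R = (PIP − Pplat)/V̇ = (41.5 − 18.5) / 1.2167 = 23.0/1.2167 = 18.904 cmH2O·s/L.
C = Vt/(Pplat − PEEP) = 425.0 / (18.5 − 4) = 425.0/14.5 = 29.31 mL/cmH2O.
τ = R × C = 18.904 × 0.02931 L/cmH2O = 0.5541 s.
Fraction remaining = e^(−Te/τ) = e^(−0.79/0.5541) = 0.2403; trapped volume = 425.0 × 0.2403 = 102.13 mL.
Additional alveolar pressure from trapping ≈ V_trapped / C = 102.13 / 29.31 = 3.484 cmH2O.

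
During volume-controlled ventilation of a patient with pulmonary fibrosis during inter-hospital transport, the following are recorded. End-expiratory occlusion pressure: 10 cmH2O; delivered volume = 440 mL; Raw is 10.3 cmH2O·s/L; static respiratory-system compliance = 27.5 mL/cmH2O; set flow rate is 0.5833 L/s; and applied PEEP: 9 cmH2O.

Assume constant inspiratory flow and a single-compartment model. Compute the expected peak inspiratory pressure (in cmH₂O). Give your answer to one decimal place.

Total PEEP = 10 cmH2O (set 9 + intrinsic 1); this is the baseline alveolar pressure.
Equation of motion (constant flow): PIP = Vt/C + R·V̇ + PEEP.
PIP = 440/27.5 + 10.3×0.5833 + 10 = 16.0 + 6.008 + 10 = 32.008 cmH2O.

32.0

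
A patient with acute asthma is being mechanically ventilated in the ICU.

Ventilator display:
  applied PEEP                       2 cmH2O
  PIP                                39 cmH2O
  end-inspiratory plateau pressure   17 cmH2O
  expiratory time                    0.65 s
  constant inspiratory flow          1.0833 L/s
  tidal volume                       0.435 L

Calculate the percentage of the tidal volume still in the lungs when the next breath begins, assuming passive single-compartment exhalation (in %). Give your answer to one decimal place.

33.2

R = (PIP − Pplat)/V̇ = (39 − 17) / 1.0833 = 22.0/1.0833 = 20.308 cmH2O·s/L.
C = Vt/(Pplat − PEEP) = 435.0 / (17 − 2) = 435.0/15.0 = 29.0 mL/cmH2O.
τ = R × C = 20.308 × 0.029 L/cmH2O = 0.5889 s.
Fraction remaining at end-expiration = e^(−Te/τ) = e^(−0.65/0.5889) = 0.3316 → 33.16%.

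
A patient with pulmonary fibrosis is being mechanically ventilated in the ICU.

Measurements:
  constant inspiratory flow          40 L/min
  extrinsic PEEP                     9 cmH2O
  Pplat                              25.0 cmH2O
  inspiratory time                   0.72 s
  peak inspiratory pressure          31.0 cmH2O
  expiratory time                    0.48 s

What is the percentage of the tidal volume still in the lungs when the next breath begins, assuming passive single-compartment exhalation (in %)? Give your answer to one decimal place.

16.9

Flow: 40 L/min ÷ 60 = 0.6667 L/s.
Vt = flow × Ti = 0.6667 L/s × 0.72 s × 1000 mL/L = 480.02 mL.
R = (PIP − Pplat)/V̇ = (31.0 − 25.0) / 0.6667 = 6.0/0.6667 = 9.0 cmH2O·s/L.
C = Vt/(Pplat − PEEP) = 480.02 / (25.0 − 9) = 480.02/16.0 = 30.001 mL/cmH2O.
τ = R × C = 9.0 × 0.03 L/cmH2O = 0.27 s.
Fraction remaining at end-expiration = e^(−Te/τ) = e^(−0.48/0.27) = 0.169 → 16.9%.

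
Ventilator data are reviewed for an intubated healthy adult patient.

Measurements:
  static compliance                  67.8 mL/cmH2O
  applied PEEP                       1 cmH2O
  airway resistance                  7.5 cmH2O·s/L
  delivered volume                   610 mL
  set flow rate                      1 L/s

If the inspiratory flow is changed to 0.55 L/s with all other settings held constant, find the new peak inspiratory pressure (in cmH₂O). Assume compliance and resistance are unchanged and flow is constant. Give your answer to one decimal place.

14.1

PIP = Vt/C + R·V̇ + PEEP (constant-flow equation of motion).
Only the resistive term changes: ΔPIP = R × ΔV̇ = 7.5 × (0.55 − 1) = 7.5 × -0.45 = -3.375 cmH2O.
Original PIP = 610/67.8 + 7.5×1 + 1 = 17.497 cmH2O; new PIP = 17.497 + (-3.375) = 14.122 cmH2O.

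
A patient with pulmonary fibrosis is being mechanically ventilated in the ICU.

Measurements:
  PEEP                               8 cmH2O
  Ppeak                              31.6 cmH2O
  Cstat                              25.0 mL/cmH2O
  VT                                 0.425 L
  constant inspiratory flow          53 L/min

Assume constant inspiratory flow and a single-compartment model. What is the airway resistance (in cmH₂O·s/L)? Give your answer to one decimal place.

7.5

Flow: 53 L/min ÷ 60 = 0.8833 L/s.
Equation of motion (constant flow): PIP = Vt/C + R·V̇ + PEEP.
R·V̇ = PIP − Vt/C − PEEP = 31.6 − 425/25.0 − 8 = 31.6 − 17.0 − 8 = 6.6 cmH2O.
R = 6.6 / 0.8833 = 7.472 cmH2O·s/L.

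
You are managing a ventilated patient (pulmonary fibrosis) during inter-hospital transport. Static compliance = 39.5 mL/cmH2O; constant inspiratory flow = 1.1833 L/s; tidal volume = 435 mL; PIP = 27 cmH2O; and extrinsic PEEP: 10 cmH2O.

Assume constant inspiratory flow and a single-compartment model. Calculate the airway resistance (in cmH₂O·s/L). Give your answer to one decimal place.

Equation of motion (constant flow): PIP = Vt/C + R·V̇ + PEEP.
R·V̇ = PIP − Vt/C − PEEP = 27 − 435/39.5 − 10 = 27 − 11.013 − 10 = 5.987 cmH2O.
R = 5.987 / 1.1833 = 5.06 cmH2O·s/L.

5.1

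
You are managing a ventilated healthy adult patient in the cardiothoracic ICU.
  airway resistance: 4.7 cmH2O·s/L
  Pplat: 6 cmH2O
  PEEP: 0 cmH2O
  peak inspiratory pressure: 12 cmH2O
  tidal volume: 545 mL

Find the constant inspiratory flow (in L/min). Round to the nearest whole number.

77

flow = (PIP − Pplat) / Raw = (12 − 6) / 4.7 = 1.277 L/s × 60 = 76.62 L/min.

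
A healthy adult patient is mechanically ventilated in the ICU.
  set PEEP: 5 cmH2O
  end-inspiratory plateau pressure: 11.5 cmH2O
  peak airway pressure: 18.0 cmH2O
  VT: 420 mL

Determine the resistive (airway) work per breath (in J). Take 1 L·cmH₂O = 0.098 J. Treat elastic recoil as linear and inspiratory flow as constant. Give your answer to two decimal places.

0.27

With constant inspiratory flow the resistive pressure is constant at PIP − Pplat = 18.0 − 11.5 = 6.5 cmH2O, so resistive work = 6.5 × 0.420 = 2.73 L·cmH2O.
× 0.098 J/(L·cmH2O) → 0.2675 J.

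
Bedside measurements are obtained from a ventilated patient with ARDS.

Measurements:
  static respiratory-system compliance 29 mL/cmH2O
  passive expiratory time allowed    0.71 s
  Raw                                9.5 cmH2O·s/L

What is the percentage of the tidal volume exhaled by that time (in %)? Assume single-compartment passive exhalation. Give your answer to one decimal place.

92.4

τ = R × C = 9.5 × 29 mL/cmH2O = 9.5 × 0.029 L/cmH2O = 0.2755 s.
Passive exhalation: V(t)/V₀ = e^(−t/τ) = e^(−0.71/0.2755) = 0.07599.
Fraction exhaled = 1 − 0.07599 = 0.924 → 92.4%.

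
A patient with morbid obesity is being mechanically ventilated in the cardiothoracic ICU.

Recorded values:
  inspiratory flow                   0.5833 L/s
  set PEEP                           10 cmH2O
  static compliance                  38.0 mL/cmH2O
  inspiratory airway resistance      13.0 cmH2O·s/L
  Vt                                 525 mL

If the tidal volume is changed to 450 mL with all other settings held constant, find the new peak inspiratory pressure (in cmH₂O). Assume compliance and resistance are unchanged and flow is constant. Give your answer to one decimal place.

PIP = Vt/C + R·V̇ + PEEP (constant-flow equation of motion).
Only the elastic term changes: ΔPIP = ΔVt / C = (450 − 525) / 38.0 = -1.974 cmH2O.
Original PIP = 525/38.0 + 13.0×0.5833 + 10 = 31.399 cmH2O; new PIP = 31.399 + (-1.974) = 29.425 cmH2O.

29.4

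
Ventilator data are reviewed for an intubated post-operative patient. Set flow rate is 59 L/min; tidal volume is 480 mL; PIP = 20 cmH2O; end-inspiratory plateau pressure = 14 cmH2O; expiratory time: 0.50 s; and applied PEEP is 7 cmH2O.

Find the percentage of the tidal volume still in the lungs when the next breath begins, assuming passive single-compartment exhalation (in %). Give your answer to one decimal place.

Flow: 59 L/min ÷ 60 = 0.9833 L/s.
R = (PIP − Pplat)/V̇ = (20 − 14) / 0.9833 = 6.0/0.9833 = 6.102 cmH2O·s/L.
C = Vt/(Pplat − PEEP) = 480.0 / (14 − 7) = 480.0/7.0 = 68.571 mL/cmH2O.
τ = R × C = 6.102 × 0.06857 L/cmH2O = 0.4184 s.
Fraction remaining at end-expiration = e^(−Te/τ) = e^(−0.50/0.4184) = 0.3027 → 30.27%.

30.3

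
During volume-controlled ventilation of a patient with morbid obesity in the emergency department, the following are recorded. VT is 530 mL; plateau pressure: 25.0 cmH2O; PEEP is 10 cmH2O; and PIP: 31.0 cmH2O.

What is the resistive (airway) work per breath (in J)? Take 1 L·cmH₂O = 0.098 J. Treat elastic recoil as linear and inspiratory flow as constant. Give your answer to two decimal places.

With constant inspiratory flow the resistive pressure is constant at PIP − Pplat = 31.0 − 25.0 = 6.0 cmH2O, so resistive work = 6.0 × 0.530 = 3.18 L·cmH2O.
× 0.098 J/(L·cmH2O) → 0.3116 J.

0.31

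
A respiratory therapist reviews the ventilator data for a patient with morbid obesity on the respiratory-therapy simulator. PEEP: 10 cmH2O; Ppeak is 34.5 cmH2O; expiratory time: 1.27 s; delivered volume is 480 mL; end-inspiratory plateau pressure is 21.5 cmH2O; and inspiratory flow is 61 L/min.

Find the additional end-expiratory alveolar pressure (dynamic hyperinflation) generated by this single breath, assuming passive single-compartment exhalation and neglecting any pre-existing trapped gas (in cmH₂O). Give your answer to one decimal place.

1.1

Flow: 61 L/min ÷ 60 = 1.0167 L/s.
R = (PIP − Pplat)/V̇ = (34.5 − 21.5) / 1.0167 = 13.0/1.0167 = 12.786 cmH2O·s/L.
C = Vt/(Pplat − PEEP) = 480.0 / (21.5 − 10) = 480.0/11.5 = 41.739 mL/cmH2O.
τ = R × C = 12.786 × 0.04174 L/cmH2O = 0.5337 s.
Fraction remaining = e^(−Te/τ) = e^(−1.27/0.5337) = 0.09259; trapped volume = 480.0 × 0.09259 = 44.443 mL.
Additional alveolar pressure from trapping ≈ V_trapped / C = 44.443 / 41.739 = 1.065 cmH2O.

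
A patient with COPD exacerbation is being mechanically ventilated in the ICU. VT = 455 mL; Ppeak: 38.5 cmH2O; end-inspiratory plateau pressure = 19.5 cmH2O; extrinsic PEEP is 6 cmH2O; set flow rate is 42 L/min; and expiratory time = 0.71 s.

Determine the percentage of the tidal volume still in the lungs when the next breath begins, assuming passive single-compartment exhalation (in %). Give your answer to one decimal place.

46.0

Flow: 42 L/min ÷ 60 = 0.7 L/s.
R = (PIP − Pplat)/V̇ = (38.5 − 19.5) / 0.7 = 19.0/0.7 = 27.143 cmH2O·s/L.
C = Vt/(Pplat − PEEP) = 455.0 / (19.5 − 6) = 455.0/13.5 = 33.704 mL/cmH2O.
τ = R × C = 27.143 × 0.0337 L/cmH2O = 0.9147 s.
Fraction remaining at end-expiration = e^(−Te/τ) = e^(−0.71/0.9147) = 0.4601 → 46.01%.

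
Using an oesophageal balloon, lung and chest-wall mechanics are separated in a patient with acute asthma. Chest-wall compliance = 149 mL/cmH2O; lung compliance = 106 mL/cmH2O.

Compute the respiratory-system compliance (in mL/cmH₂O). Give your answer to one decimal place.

61.9

Lung and chest wall are elastances in series: 1/Crs = 1/CL + 1/Ccw.
1/Crs = 1/106 + 1/149 = 0.01615.
Crs = 61.92 mL/cmH2O.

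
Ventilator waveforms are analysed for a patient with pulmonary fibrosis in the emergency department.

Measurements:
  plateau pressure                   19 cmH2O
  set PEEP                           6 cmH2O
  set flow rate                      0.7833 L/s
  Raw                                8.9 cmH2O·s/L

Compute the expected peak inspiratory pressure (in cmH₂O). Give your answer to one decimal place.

26.0

PIP = Pplat + Raw × flow = 19 + 8.9 × 0.7833 = 19 + 6.971 = 25.971 cmH2O.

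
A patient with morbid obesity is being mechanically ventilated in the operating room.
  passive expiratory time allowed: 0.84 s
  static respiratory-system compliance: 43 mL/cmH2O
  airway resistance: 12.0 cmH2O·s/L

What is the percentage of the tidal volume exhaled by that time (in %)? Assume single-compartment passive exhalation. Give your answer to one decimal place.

τ = R × C = 12.0 × 43 mL/cmH2O = 12.0 × 0.043 L/cmH2O = 0.516 s.
Passive exhalation: V(t)/V₀ = e^(−t/τ) = e^(−0.84/0.516) = 0.1963.
Fraction exhaled = 1 − 0.1963 = 0.8037 → 80.37%.

80.4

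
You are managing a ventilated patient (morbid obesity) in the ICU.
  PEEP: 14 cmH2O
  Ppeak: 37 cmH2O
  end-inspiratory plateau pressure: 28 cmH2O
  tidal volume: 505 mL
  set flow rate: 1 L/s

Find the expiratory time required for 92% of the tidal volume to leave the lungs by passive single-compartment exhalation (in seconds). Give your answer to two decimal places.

R = (PIP − Pplat)/V̇ = (37 − 28) / 1 = 9.0/1 = 9.0 cmH2O·s/L.
C = Vt/(Pplat − PEEP) = 505.0 / (28 − 14) = 505.0/14.0 = 36.071 mL/cmH2O.
τ = R × C = 9.0 × 0.03607 L/cmH2O = 0.3246 s.
t = −τ·ln(1 − 0.92) = −0.3246·ln(0.08) = 0.8199 s.

0.82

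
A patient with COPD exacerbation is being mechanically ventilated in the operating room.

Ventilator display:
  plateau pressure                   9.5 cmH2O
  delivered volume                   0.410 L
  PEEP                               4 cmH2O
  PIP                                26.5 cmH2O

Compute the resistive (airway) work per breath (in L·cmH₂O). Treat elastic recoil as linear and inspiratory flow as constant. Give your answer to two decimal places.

6.97

With constant inspiratory flow the resistive pressure is constant at PIP − Pplat = 26.5 − 9.5 = 17.0 cmH2O, so resistive work = 17.0 × 0.410 = 6.97 L·cmH2O.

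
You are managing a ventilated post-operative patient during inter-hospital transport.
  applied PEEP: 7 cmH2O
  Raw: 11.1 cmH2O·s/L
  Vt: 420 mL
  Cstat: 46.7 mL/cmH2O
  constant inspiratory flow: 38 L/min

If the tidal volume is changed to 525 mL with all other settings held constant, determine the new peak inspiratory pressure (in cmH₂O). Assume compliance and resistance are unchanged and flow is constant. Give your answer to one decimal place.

25.3

Flow: 38 L/min ÷ 60 = 0.6333 L/s.
PIP = Vt/C + R·V̇ + PEEP (constant-flow equation of motion).
Only the elastic term changes: ΔPIP = ΔVt / C = (525 − 420) / 46.7 = 2.248 cmH2O.
Original PIP = 420/46.7 + 11.1×0.6333 + 7 = 23.023 cmH2O; new PIP = 23.023 + (2.248) = 25.271 cmH2O.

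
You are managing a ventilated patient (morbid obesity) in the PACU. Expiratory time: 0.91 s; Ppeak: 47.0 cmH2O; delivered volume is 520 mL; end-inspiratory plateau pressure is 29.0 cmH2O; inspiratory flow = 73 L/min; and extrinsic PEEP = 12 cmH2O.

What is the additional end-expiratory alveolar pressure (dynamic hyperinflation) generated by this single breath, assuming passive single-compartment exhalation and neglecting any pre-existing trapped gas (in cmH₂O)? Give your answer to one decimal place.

2.3

Flow: 73 L/min ÷ 60 = 1.2167 L/s.
R = (PIP − Pplat)/V̇ = (47.0 − 29.0) / 1.2167 = 18.0/1.2167 = 14.794 cmH2O·s/L.
C = Vt/(Pplat − PEEP) = 520.0 / (29.0 − 12) = 520.0/17.0 = 30.588 mL/cmH2O.
τ = R × C = 14.794 × 0.03059 L/cmH2O = 0.4525 s.
Fraction remaining = e^(−Te/τ) = e^(−0.91/0.4525) = 0.1338; trapped volume = 520.0 × 0.1338 = 69.576 mL.
Additional alveolar pressure from trapping ≈ V_trapped / C = 69.576 / 30.588 = 2.275 cmH2O.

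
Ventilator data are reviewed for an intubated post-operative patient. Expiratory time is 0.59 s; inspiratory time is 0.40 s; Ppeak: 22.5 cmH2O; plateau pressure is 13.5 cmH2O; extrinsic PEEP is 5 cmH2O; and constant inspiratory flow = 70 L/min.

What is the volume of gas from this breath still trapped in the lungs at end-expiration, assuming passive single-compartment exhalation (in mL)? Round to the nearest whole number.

Flow: 70 L/min ÷ 60 = 1.1667 L/s.
Vt = flow × Ti = 1.1667 L/s × 0.40 s × 1000 mL/L = 466.68 mL.
R = (PIP − Pplat)/V̇ = (22.5 − 13.5) / 1.1667 = 9.0/1.1667 = 7.714 cmH2O·s/L.
C = Vt/(Pplat − PEEP) = 466.68 / (13.5 − 5) = 466.68/8.5 = 54.904 mL/cmH2O.
τ = R × C = 7.714 × 0.0549 L/cmH2O = 0.4235 s.
Fraction remaining = e^(−Te/τ) = e^(−0.59/0.4235) = 0.2483.
Trapped volume = 466.68 × 0.2483 = 115.88 mL.

116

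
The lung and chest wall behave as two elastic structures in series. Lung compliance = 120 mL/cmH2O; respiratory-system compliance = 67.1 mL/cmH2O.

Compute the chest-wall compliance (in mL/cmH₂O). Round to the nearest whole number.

1/Ccw = 1/Crs − 1/CL.
1/Ccw = 1/67.1 − 1/120 = 0.00657.
Ccw = 152.21 mL/cmH2O.

152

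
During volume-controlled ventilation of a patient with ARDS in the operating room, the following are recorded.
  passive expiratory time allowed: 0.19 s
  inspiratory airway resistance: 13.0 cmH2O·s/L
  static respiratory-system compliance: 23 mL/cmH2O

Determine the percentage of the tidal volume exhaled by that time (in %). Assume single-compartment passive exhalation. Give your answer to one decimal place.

47.0

τ = R × C = 13.0 × 23 mL/cmH2O = 13.0 × 0.023 L/cmH2O = 0.299 s.
Passive exhalation: V(t)/V₀ = e^(−t/τ) = e^(−0.19/0.299) = 0.5297.
Fraction exhaled = 1 − 0.5297 = 0.4703 → 47.03%.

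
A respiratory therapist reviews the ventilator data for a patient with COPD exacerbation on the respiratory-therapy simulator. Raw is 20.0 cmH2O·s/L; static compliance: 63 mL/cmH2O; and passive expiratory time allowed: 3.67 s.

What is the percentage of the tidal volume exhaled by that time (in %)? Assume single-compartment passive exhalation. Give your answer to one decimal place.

τ = R × C = 20.0 × 63 mL/cmH2O = 20.0 × 0.063 L/cmH2O = 1.26 s.
Passive exhalation: V(t)/V₀ = e^(−t/τ) = e^(−3.67/1.26) = 0.05433.
Fraction exhaled = 1 − 0.05433 = 0.9457 → 94.57%.

94.6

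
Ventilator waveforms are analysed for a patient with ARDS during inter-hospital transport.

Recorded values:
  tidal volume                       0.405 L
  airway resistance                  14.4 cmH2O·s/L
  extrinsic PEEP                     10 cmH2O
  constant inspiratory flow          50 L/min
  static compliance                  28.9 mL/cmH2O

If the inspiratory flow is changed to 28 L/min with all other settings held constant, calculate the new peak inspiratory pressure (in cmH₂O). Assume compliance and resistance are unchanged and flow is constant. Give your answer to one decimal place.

30.7

Flow: 50 L/min ÷ 60 = 0.8333 L/s.
New flow: 28 L/min ÷ 60 = 0.4667 L/s.
PIP = Vt/C + R·V̇ + PEEP (constant-flow equation of motion).
Only the resistive term changes: ΔPIP = R × ΔV̇ = 14.4 × (0.4667 − 0.8333) = 14.4 × -0.3666 = -5.279 cmH2O.
Original PIP = 405/28.9 + 14.4×0.8333 + 10 = 36.013 cmH2O; new PIP = 36.013 + (-5.279) = 30.734 cmH2O.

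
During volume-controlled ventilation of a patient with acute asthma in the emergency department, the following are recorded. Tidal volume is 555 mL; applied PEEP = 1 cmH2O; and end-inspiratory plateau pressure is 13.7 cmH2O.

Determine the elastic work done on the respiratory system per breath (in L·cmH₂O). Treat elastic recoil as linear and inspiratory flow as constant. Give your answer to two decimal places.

3.52

Elastic work ≈ ½ × (Pplat − PEEP) × Vt = 0.5 × (13.7 − 1) × 0.555 L = 0.5 × 12.7 × 0.555 = 3.524 L·cmH2O.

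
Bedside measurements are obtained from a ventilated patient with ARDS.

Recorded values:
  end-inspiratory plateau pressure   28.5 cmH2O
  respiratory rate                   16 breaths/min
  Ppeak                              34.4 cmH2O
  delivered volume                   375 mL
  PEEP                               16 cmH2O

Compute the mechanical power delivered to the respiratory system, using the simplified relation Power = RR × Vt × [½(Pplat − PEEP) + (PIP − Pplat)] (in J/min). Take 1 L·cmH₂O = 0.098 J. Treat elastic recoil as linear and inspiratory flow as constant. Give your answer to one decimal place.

7.1

Per-breath work = Vt × [½(Pplat−PEEP) + (PIP−Pplat)] = 0.375 × [0.5×12.5 + 5.9] = 0.375 × 12.15 = 4.556 L·cmH2O.
Power = 16 × 4.556 = 72.896 L·cmH2O/min.
× 0.098 J/(L·cmH2O) → 7.144 J/min.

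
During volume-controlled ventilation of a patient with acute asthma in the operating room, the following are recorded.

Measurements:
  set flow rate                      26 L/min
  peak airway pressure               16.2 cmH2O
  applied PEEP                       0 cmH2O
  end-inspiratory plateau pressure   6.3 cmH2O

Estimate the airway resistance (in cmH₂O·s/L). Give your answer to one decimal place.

Flow: 26 L/min ÷ 60 = 0.4333 L/s.
Raw = (PIP − Pplat) / flow = (16.2 − 6.3) / 0.4333 = 9.9 / 0.4333 = 22.848 cmH2O·s/L.

22.8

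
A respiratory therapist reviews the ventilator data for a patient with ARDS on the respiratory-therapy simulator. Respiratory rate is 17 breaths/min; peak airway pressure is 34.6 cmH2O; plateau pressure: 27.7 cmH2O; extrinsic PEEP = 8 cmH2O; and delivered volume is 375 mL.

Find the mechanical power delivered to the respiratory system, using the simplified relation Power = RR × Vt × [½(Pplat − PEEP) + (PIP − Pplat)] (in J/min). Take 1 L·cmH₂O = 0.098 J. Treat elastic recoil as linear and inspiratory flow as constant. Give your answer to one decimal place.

10.5

Per-breath work = Vt × [½(Pplat−PEEP) + (PIP−Pplat)] = 0.375 × [0.5×19.7 + 6.9] = 0.375 × 16.75 = 6.281 L·cmH2O.
Power = 17 × 6.281 = 106.78 L·cmH2O/min.
× 0.098 J/(L·cmH2O) → 10.464 J/min.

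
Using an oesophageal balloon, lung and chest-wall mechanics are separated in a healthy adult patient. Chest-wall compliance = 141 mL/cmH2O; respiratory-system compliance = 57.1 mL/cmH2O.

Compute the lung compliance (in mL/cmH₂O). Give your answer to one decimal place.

1/CL = 1/Crs − 1/Ccw.
1/CL = 1/57.1 − 1/141 = 0.01042.
CL = 95.969 mL/cmH2O.

96.0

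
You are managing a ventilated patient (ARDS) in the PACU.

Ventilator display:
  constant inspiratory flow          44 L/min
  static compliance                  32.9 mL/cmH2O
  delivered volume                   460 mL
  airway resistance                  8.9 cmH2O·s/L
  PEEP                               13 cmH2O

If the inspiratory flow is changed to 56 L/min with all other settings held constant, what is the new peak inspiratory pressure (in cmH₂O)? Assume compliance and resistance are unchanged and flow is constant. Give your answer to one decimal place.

Flow: 44 L/min ÷ 60 = 0.7333 L/s.
New flow: 56 L/min ÷ 60 = 0.9333 L/s.
PIP = Vt/C + R·V̇ + PEEP (constant-flow equation of motion).
Only the resistive term changes: ΔPIP = R × ΔV̇ = 8.9 × (0.9333 − 0.7333) = 8.9 × 0.2 = 1.78 cmH2O.
Original PIP = 460/32.9 + 8.9×0.7333 + 13 = 33.508 cmH2O; new PIP = 33.508 + (1.78) = 35.288 cmH2O.

35.3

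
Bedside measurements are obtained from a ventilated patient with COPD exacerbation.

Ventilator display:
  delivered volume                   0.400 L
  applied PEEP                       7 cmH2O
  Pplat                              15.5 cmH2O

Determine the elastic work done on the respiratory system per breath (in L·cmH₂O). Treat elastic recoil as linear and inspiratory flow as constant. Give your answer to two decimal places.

1.70

Elastic work ≈ ½ × (Pplat − PEEP) × Vt = 0.5 × (15.5 − 7) × 0.400 L = 0.5 × 8.5 × 0.400 = 1.7 L·cmH2O.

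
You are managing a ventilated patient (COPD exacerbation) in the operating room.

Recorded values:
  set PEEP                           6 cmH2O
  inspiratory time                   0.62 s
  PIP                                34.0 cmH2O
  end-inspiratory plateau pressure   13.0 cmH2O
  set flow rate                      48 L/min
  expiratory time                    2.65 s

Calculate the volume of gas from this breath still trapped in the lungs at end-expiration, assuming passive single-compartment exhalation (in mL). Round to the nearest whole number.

119

Flow: 48 L/min ÷ 60 = 0.8 L/s.
Vt = flow × Ti = 0.8 L/s × 0.62 s × 1000 mL/L = 496.0 mL.
R = (PIP − Pplat)/V̇ = (34.0 − 13.0) / 0.8 = 21.0/0.8 = 26.25 cmH2O·s/L.
C = Vt/(Pplat − PEEP) = 496.0 / (13.0 − 6) = 496.0/7.0 = 70.857 mL/cmH2O.
τ = R × C = 26.25 × 0.07086 L/cmH2O = 1.86 s.
Fraction remaining = e^(−Te/τ) = e^(−2.65/1.86) = 0.2406.
Trapped volume = 496.0 × 0.2406 = 119.34 mL.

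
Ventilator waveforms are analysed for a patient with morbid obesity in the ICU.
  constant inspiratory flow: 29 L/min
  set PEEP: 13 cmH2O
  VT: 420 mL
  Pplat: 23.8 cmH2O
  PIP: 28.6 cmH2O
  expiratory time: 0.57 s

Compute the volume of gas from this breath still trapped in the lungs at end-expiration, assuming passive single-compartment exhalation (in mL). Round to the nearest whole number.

96

Flow: 29 L/min ÷ 60 = 0.4833 L/s.
R = (PIP − Pplat)/V̇ = (28.6 − 23.8) / 0.4833 = 4.8/0.4833 = 9.932 cmH2O·s/L.
C = Vt/(Pplat − PEEP) = 420.0 / (23.8 − 13) = 420.0/10.8 = 38.889 mL/cmH2O.
τ = R × C = 9.932 × 0.03889 L/cmH2O = 0.3863 s.
Fraction remaining = e^(−Te/τ) = e^(−0.57/0.3863) = 0.2287.
Trapped volume = 420.0 × 0.2287 = 96.054 mL.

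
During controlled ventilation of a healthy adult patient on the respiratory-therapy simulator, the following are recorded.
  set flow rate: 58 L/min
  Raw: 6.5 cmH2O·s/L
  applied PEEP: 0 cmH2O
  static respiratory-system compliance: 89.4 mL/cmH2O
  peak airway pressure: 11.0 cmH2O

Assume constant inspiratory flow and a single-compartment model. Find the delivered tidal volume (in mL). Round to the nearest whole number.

Flow: 58 L/min ÷ 60 = 0.9667 L/s.
Equation of motion (constant flow): PIP = Vt/C + R·V̇ + PEEP.
Vt/C = PIP − R·V̇ − PEEP = 11.0 − 6.284 − 0 = 4.716 cmH2O.
Vt = C × 4.716 = 89.4 × 4.716 = 421.61 mL.

422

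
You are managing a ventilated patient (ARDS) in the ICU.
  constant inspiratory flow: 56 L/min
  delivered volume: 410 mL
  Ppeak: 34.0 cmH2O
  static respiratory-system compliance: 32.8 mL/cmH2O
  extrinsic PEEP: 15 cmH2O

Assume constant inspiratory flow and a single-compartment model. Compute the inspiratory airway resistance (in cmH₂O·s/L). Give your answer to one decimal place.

Flow: 56 L/min ÷ 60 = 0.9333 L/s.
Equation of motion (constant flow): PIP = Vt/C + R·V̇ + PEEP.
R·V̇ = PIP − Vt/C − PEEP = 34.0 − 410/32.8 − 15 = 34.0 − 12.5 − 15 = 6.5 cmH2O.
R = 6.5 / 0.9333 = 6.965 cmH2O·s/L.

7.0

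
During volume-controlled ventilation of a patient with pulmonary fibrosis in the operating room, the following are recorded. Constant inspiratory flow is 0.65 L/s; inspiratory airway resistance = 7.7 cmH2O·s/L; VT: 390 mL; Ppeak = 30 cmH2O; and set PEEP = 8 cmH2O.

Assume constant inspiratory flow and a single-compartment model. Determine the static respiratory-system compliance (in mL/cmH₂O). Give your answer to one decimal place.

Equation of motion (constant flow): PIP = Vt/C + R·V̇ + PEEP.
Vt/C = PIP − R·V̇ − PEEP = 30 − 7.7×0.65 − 8 = 30 − 5.005 − 8 = 16.995 cmH2O.
C = Vt / 16.995 = 390 / 16.995 = 22.948 mL/cmH2O.

22.9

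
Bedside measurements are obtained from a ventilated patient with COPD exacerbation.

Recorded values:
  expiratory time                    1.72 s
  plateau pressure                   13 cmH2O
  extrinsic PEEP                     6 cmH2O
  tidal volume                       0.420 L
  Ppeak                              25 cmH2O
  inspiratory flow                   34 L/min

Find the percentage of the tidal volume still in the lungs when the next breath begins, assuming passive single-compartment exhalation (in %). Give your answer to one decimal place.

25.8

Flow: 34 L/min ÷ 60 = 0.5667 L/s.
R = (PIP − Pplat)/V̇ = (25 − 13) / 0.5667 = 12.0/0.5667 = 21.175 cmH2O·s/L.
C = Vt/(Pplat − PEEP) = 420.0 / (13 − 6) = 420.0/7.0 = 60.0 mL/cmH2O.
τ = R × C = 21.175 × 0.06 L/cmH2O = 1.271 s.
Fraction remaining at end-expiration = e^(−Te/τ) = e^(−1.72/1.271) = 0.2584 → 25.84%.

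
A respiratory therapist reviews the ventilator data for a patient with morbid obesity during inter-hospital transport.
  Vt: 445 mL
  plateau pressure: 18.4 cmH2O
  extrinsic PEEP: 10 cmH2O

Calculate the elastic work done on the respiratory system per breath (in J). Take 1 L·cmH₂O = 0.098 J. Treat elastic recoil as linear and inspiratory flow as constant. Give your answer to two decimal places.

Elastic work ≈ ½ × (Pplat − PEEP) × Vt = 0.5 × (18.4 − 10) × 0.445 L = 0.5 × 8.4 × 0.445 = 1.869 L·cmH2O.
× 0.098 J/(L·cmH2O) → 0.1832 J.

0.18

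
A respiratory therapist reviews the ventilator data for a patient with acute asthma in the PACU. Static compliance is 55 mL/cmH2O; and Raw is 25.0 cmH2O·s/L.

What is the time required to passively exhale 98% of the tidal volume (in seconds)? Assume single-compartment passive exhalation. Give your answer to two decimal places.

5.38

τ = R × C = 25.0 × 55 mL/cmH2O = 25.0 × 0.055 L/cmH2O = 1.375 s.
Exhaled fraction f = 1 − e^(−t/τ) → t = −τ·ln(1 − f) = −1.375·ln(0.02) = 5.379 s.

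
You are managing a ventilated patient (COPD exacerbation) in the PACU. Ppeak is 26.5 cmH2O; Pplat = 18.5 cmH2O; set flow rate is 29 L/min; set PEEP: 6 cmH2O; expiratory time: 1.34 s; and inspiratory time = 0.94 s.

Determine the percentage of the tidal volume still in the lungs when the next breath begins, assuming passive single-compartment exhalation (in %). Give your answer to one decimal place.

10.8

Flow: 29 L/min ÷ 60 = 0.4833 L/s.
Vt = flow × Ti = 0.4833 L/s × 0.94 s × 1000 mL/L = 454.3 mL.
R = (PIP − Pplat)/V̇ = (26.5 − 18.5) / 0.4833 = 8.0/0.4833 = 16.553 cmH2O·s/L.
C = Vt/(Pplat − PEEP) = 454.3 / (18.5 − 6) = 454.3/12.5 = 36.344 mL/cmH2O.
τ = R × C = 16.553 × 0.03634 L/cmH2O = 0.6015 s.
Fraction remaining at end-expiration = e^(−Te/τ) = e^(−1.34/0.6015) = 0.1078 → 10.78%.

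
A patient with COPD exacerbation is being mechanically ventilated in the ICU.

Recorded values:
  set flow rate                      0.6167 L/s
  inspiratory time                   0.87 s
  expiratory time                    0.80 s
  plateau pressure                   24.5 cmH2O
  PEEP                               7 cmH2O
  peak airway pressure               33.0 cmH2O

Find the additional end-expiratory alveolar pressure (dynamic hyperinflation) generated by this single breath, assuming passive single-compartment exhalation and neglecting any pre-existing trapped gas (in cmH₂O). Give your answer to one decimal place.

2.6

Vt = flow × Ti = 0.6167 L/s × 0.87 s × 1000 mL/L = 536.53 mL.
R = (PIP − Pplat)/V̇ = (33.0 − 24.5) / 0.6167 = 8.5/0.6167 = 13.783 cmH2O·s/L.
C = Vt/(Pplat − PEEP) = 536.53 / (24.5 − 7) = 536.53/17.5 = 30.659 mL/cmH2O.
τ = R × C = 13.783 × 0.03066 L/cmH2O = 0.4226 s.
Fraction remaining = e^(−Te/τ) = e^(−0.80/0.4226) = 0.1506; trapped volume = 536.53 × 0.1506 = 80.801 mL.
Additional alveolar pressure from trapping ≈ V_trapped / C = 80.801 / 30.659 = 2.635 cmH2O.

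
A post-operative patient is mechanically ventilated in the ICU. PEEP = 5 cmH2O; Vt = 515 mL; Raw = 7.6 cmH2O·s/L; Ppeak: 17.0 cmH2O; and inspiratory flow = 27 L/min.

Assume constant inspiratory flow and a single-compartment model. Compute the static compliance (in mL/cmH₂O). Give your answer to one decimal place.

Flow: 27 L/min ÷ 60 = 0.45 L/s.
Equation of motion (constant flow): PIP = Vt/C + R·V̇ + PEEP.
Vt/C = PIP − R·V̇ − PEEP = 17.0 − 7.6×0.45 − 5 = 17.0 − 3.42 − 5 = 8.58 cmH2O.
C = Vt / 8.58 = 515 / 8.58 = 60.023 mL/cmH2O.

60.0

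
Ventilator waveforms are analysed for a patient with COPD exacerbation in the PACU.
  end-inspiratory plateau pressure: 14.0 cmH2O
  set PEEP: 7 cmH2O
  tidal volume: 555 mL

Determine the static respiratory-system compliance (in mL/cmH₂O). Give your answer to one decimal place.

79.3

Cstat = Vt / (Pplat − PEEP) = 555 / (14.0 − 7) = 555 / 7.0 = 79.286 mL/cmH2O.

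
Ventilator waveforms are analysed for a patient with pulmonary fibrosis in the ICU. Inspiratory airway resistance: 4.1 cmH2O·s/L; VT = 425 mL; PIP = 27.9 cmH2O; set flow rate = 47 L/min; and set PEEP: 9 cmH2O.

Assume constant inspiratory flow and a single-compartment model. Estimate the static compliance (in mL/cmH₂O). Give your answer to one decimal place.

27.1

Flow: 47 L/min ÷ 60 = 0.7833 L/s.
Equation of motion (constant flow): PIP = Vt/C + R·V̇ + PEEP.
Vt/C = PIP − R·V̇ − PEEP = 27.9 − 4.1×0.7833 − 9 = 27.9 − 3.212 − 9 = 15.688 cmH2O.
C = Vt / 15.688 = 425 / 15.688 = 27.091 mL/cmH2O.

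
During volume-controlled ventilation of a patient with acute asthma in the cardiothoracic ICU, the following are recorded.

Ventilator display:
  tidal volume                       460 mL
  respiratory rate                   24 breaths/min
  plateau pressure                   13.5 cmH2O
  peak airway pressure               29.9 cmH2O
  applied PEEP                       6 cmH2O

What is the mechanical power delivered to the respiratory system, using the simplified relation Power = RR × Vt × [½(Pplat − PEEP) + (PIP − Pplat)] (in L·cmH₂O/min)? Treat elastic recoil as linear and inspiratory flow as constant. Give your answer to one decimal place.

222.5

Per-breath work = Vt × [½(Pplat−PEEP) + (PIP−Pplat)] = 0.460 × [0.5×7.5 + 16.4] = 0.460 × 20.15 = 9.269 L·cmH2O.
Power = 24 × 9.269 = 222.46 L·cmH2O/min.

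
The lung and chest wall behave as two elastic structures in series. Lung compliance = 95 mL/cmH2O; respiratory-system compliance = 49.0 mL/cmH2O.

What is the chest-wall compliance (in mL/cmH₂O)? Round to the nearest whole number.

101

1/Ccw = 1/Crs − 1/CL.
1/Ccw = 1/49.0 − 1/95 = 0.009882.
Ccw = 101.19 mL/cmH2O.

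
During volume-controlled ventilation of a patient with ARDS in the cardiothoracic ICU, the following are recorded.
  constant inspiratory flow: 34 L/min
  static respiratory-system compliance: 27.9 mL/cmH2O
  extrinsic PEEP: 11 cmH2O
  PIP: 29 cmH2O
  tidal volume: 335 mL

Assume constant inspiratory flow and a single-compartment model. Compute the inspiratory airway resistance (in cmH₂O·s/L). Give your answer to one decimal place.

Flow: 34 L/min ÷ 60 = 0.5667 L/s.
Equation of motion (constant flow): PIP = Vt/C + R·V̇ + PEEP.
R·V̇ = PIP − Vt/C − PEEP = 29 − 335/27.9 − 11 = 29 − 12.007 − 11 = 5.993 cmH2O.
R = 5.993 / 0.5667 = 10.575 cmH2O·s/L.

10.6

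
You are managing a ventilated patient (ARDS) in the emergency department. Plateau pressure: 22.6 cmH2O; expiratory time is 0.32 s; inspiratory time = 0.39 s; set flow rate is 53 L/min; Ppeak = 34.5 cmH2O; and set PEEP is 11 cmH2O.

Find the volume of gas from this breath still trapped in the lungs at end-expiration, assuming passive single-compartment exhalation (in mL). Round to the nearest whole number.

155

Flow: 53 L/min ÷ 60 = 0.8833 L/s.
Vt = flow × Ti = 0.8833 L/s × 0.39 s × 1000 mL/L = 344.49 mL.
R = (PIP − Pplat)/V̇ = (34.5 − 22.6) / 0.8833 = 11.9/0.8833 = 13.472 cmH2O·s/L.
C = Vt/(Pplat − PEEP) = 344.49 / (22.6 − 11) = 344.49/11.6 = 29.697 mL/cmH2O.
τ = R × C = 13.472 × 0.0297 L/cmH2O = 0.4001 s.
Fraction remaining = e^(−Te/τ) = e^(−0.32/0.4001) = 0.4494.
Trapped volume = 344.49 × 0.4494 = 154.81 mL.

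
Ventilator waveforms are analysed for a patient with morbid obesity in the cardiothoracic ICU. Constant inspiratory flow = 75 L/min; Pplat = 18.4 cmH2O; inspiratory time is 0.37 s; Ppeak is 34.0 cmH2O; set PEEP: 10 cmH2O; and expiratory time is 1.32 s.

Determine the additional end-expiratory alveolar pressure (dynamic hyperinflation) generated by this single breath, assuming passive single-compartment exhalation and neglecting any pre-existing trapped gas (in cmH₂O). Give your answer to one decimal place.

Flow: 75 L/min ÷ 60 = 1.25 L/s.
Vt = flow × Ti = 1.25 L/s × 0.37 s × 1000 mL/L = 462.5 mL.
R = (PIP − Pplat)/V̇ = (34.0 − 18.4) / 1.25 = 15.6/1.25 = 12.48 cmH2O·s/L.
C = Vt/(Pplat − PEEP) = 462.5 / (18.4 − 10) = 462.5/8.4 = 55.06 mL/cmH2O.
τ = R × C = 12.48 × 0.05506 L/cmH2O = 0.6871 s.
Fraction remaining = e^(−Te/τ) = e^(−1.32/0.6871) = 0.1464; trapped volume = 462.5 × 0.1464 = 67.71 mL.
Additional alveolar pressure from trapping ≈ V_trapped / C = 67.71 / 55.06 = 1.23 cmH2O.

1.2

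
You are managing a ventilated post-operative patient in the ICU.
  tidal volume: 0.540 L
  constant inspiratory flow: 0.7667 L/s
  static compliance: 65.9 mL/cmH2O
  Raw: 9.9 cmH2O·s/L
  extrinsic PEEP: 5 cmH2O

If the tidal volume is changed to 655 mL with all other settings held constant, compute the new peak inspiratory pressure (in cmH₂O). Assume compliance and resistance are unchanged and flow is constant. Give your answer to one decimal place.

22.5

PIP = Vt/C + R·V̇ + PEEP (constant-flow equation of motion).
Only the elastic term changes: ΔPIP = ΔVt / C = (655 − 540) / 65.9 = 1.745 cmH2O.
Original PIP = 540/65.9 + 9.9×0.7667 + 5 = 20.785 cmH2O; new PIP = 20.785 + (1.745) = 22.53 cmH2O.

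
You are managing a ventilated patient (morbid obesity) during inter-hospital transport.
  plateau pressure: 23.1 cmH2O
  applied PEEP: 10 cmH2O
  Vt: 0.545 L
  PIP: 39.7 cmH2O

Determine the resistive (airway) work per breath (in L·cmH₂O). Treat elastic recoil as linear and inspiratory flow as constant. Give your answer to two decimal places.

9.05

With constant inspiratory flow the resistive pressure is constant at PIP − Pplat = 39.7 − 23.1 = 16.6 cmH2O, so resistive work = 16.6 × 0.545 = 9.047 L·cmH2O.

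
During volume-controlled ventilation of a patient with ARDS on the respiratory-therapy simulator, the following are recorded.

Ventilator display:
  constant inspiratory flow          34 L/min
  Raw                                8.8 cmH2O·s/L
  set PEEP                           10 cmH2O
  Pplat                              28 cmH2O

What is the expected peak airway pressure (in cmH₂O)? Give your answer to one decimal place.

Flow: 34 L/min ÷ 60 = 0.5667 L/s.
PIP = Pplat + Raw × flow = 28 + 8.8 × 0.5667 = 28 + 4.987 = 32.987 cmH2O.

33.0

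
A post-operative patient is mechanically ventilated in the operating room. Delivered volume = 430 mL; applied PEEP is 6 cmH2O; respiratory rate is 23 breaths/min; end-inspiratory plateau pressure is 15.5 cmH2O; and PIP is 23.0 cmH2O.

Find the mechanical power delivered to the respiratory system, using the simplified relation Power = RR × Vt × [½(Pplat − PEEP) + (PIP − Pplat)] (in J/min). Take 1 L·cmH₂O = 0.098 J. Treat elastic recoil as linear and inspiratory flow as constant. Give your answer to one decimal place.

11.9

Per-breath work = Vt × [½(Pplat−PEEP) + (PIP−Pplat)] = 0.430 × [0.5×9.5 + 7.5] = 0.430 × 12.25 = 5.268 L·cmH2O.
Power = 23 × 5.268 = 121.16 L·cmH2O/min.
× 0.098 J/(L·cmH2O) → 11.874 J/min.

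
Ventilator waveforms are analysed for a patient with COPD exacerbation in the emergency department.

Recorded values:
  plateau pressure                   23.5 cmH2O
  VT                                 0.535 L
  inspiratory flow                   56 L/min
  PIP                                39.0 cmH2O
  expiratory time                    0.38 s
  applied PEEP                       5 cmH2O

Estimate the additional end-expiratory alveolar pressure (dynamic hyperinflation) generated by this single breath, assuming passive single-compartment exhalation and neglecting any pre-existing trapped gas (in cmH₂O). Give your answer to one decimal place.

8.4

Flow: 56 L/min ÷ 60 = 0.9333 L/s.
R = (PIP − Pplat)/V̇ = (39.0 − 23.5) / 0.9333 = 15.5/0.9333 = 16.608 cmH2O·s/L.
C = Vt/(Pplat − PEEP) = 535.0 / (23.5 − 5) = 535.0/18.5 = 28.919 mL/cmH2O.
τ = R × C = 16.608 × 0.02892 L/cmH2O = 0.4803 s.
Fraction remaining = e^(−Te/τ) = e^(−0.38/0.4803) = 0.4533; trapped volume = 535.0 × 0.4533 = 242.52 mL.
Additional alveolar pressure from trapping ≈ V_trapped / C = 242.52 / 28.919 = 8.386 cmH2O.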